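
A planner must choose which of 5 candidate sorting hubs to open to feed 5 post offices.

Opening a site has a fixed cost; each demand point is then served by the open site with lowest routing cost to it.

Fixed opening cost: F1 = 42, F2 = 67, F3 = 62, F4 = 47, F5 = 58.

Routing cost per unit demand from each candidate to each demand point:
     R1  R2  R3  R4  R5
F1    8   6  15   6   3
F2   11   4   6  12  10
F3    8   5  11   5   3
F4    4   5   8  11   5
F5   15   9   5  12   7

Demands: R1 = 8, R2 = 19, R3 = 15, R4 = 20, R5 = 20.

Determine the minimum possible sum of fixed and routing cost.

514

Open {F3, F5}: assign each demand point to its cheapest open site.
  R1→F3 8×8=64, R2→F3 19×5=95, R3→F5 15×5=75, R4→F3 20×5=100, R5→F3 20×3=60
  routing cost 394, fixed 120 → total 514.
Compare {F1, F4}: routing cost 427 + fixed 89 = 516.
Compare {F3, F4}: routing cost 407 + fixed 109 = 516.
Compare {F1, F2}: routing cost 410 + fixed 109 = 519.
All other subsets cost ≥ 516. Minimum total cost: 514.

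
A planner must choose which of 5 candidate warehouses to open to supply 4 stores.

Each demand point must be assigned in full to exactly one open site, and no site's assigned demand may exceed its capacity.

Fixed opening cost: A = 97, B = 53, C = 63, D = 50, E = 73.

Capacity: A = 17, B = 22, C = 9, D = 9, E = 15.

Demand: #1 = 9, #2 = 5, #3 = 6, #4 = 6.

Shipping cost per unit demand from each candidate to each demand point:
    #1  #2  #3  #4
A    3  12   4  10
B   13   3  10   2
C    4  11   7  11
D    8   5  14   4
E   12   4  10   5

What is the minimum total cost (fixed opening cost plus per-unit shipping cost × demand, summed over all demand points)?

Open {A, B}; cheapest assignment that respects the capacities:
  A (cap 17, load 15): #1, #3 — cost 9×3 + 6×4 = 51
  B (cap 22, load 11): #2, #4 — cost 5×3 + 6×2 = 27
  Shipping 78, fixed 150 → total 228.
  Any other capacity-feasible assignment to {A, B} ships for at least 78.
Compare {B, C}: its best feasible assignment gives total 239.
Compare {B, D}: its best feasible assignment gives total 262.
Every other set of open sites that can feasibly serve all demand totals ≥ 239 even under its best assignment. Minimum: 228.

228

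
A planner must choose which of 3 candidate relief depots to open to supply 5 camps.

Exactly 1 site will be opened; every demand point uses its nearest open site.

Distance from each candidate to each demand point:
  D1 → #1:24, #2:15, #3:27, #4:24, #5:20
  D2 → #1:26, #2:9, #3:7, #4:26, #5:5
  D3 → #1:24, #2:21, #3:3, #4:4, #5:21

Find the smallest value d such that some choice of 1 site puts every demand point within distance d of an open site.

Open {D3}.
  Farthest demand point is #1 at distance 24 (to D3); all others are ≤ 24.
With {D2} the worst case is 26.
With {D1} the worst case is 27.
No size-1 selection achieves below 24.

24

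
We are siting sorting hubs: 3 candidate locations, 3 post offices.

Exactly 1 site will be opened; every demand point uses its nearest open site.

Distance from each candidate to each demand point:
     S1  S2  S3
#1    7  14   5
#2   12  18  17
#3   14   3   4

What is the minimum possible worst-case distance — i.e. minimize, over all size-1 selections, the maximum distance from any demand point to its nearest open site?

Open {#1}.
  Farthest demand point is S2 at distance 14 (to #1); all others are ≤ 14.
With {#3} the worst case is 14.
With {#2} the worst case is 18.
No size-1 selection achieves below 14.

14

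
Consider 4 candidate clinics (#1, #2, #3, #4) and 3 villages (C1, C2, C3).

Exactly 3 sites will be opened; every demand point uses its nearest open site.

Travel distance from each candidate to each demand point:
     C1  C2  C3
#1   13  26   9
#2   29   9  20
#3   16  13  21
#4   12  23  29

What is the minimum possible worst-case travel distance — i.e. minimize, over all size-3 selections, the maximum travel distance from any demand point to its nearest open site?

Open {#1, #2, #4}.
  Farthest demand point is C1 at travel distance 12 (to #4); all others are ≤ 12.
With {#1, #2, #3} the worst case is 13.
With {#1, #3, #4} the worst case is 13.
No size-3 selection achieves below 12.

12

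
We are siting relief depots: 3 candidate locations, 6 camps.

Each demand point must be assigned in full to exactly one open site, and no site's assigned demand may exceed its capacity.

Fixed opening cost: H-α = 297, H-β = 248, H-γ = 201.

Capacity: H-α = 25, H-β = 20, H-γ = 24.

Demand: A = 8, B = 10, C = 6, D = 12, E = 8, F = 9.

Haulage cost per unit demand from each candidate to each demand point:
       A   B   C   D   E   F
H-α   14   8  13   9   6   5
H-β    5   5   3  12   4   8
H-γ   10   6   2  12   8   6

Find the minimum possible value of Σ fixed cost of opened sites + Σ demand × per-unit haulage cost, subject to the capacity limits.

Open {H-α, H-β, H-γ}; cheapest assignment that respects the capacities:
  H-α (cap 25, load 21): D, F — cost 12×9 + 9×5 = 153
  H-β (cap 20, load 16): A, E — cost 8×5 + 8×4 = 72
  H-γ (cap 24, load 16): B, C — cost 10×6 + 6×2 = 72
  Shipping 297, fixed 746 → total 1043.
  Any other capacity-feasible assignment to {H-α, H-β, H-γ} ships for at least 297.
Total demand is 53 and no other set of sites has combined capacity ≥ 53, so {H-α, H-β, H-γ} is the only feasible choice of open sites. Minimum: 1043.

1043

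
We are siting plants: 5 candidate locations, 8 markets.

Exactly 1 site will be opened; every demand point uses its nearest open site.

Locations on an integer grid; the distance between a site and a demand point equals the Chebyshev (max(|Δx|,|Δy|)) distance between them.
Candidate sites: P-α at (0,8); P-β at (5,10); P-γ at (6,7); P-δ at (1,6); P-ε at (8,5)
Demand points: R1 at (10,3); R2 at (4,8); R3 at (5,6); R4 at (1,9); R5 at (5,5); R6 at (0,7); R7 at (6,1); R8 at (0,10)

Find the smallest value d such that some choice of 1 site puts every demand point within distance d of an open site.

6

Open {P-γ}.
  Farthest demand point is R6 at distance 6 (to P-γ); all others are ≤ 6.
With {P-ε} the worst case is 8.
With {P-β} the worst case is 9.
No size-1 selection achieves below 6.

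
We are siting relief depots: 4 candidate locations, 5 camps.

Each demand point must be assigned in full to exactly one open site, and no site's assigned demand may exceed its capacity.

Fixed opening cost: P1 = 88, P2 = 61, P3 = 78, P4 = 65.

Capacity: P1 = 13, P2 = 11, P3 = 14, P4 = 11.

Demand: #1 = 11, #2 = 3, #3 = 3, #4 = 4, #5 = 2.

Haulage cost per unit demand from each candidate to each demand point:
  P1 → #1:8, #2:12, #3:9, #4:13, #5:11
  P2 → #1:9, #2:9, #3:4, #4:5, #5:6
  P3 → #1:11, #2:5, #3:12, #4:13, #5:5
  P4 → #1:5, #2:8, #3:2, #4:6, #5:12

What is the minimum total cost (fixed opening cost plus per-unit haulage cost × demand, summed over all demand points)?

311

Open {P3, P4}; cheapest assignment that respects the capacities:
  P3 (cap 14, load 12): #2, #3, #4, #5 — cost 3×5 + 3×12 + 4×13 + 2×5 = 113
  P4 (cap 11, load 11): #1 — cost 11×5 = 55
  Shipping 168, fixed 143 → total 311.
  Any other capacity-feasible assignment to {P3, P4} ships for at least 168.
Compare {P2, P3, P4}: its best feasible assignment gives total 316.
Compare {P1, P4}: its best feasible assignment gives total 317.
Every other set of open sites that can feasibly serve all demand totals ≥ 316 even under its best assignment. Minimum: 311.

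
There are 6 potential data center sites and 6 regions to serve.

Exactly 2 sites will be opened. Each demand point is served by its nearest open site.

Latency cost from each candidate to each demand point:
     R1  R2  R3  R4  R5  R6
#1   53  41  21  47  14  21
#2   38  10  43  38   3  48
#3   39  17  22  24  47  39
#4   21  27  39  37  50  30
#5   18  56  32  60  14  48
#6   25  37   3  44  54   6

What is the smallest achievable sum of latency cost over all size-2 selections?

Open {#2, #6}.
  R1→#6 25, R2→#2 10, R3→#6 3, R4→#2 38, R5→#2 3, R6→#6 6  ⇒ total 85.
Compare {#3, #6}: total 122.
Compare {#5, #6}: total 122.
No size-2 selection does better; minimum is 85.

85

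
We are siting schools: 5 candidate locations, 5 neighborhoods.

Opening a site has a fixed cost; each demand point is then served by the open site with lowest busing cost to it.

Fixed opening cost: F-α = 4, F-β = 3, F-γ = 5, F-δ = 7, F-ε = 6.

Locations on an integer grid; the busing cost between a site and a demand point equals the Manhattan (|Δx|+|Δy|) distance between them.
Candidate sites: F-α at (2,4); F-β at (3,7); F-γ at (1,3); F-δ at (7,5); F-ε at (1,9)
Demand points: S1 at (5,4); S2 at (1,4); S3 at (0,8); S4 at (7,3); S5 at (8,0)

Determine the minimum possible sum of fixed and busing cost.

29

Open {F-α, F-δ}: assign each demand point to its cheapest open site.
  S1→F-α 3, S2→F-α 1, S3→F-α 6, S4→F-δ 2, S5→F-δ 6
  busing cost 18, fixed 11 → total 29.
Compare {F-α}: busing cost 26 + fixed 4 = 30.
Compare {F-β, F-δ}: busing cost 20 + fixed 10 = 30.
Compare {F-γ, F-δ}: busing cost 18 + fixed 12 = 30.
All other subsets cost ≥ 30. Minimum total cost: 29.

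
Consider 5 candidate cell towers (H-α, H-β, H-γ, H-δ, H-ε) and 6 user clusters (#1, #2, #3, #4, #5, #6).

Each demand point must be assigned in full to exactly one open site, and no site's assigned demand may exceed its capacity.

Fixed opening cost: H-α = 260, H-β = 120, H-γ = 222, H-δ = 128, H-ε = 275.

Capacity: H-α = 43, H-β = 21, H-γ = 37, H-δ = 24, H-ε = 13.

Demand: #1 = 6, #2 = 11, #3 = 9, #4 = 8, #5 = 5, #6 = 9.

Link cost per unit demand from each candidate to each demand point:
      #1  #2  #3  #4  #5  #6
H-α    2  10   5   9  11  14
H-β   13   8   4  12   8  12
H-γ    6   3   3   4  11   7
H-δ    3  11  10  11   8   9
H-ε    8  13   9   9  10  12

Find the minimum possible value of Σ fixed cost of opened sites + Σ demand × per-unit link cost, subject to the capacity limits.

Open {H-γ, H-δ}; cheapest assignment that respects the capacities:
  H-γ (cap 37, load 37): #2, #3, #4, #6 — cost 11×3 + 9×3 + 8×4 + 9×7 = 155
  H-δ (cap 24, load 11): #1, #5 — cost 6×3 + 5×8 = 58
  Shipping 213, fixed 350 → total 563.
  Any other capacity-feasible assignment to {H-γ, H-δ} ships for at least 213.
Compare {H-β, H-γ}: its best feasible assignment gives total 582.
Compare {H-β, H-γ, H-δ}: its best feasible assignment gives total 683.
Every other set of open sites that can feasibly serve all demand totals ≥ 582 even under its best assignment. Minimum: 563.

563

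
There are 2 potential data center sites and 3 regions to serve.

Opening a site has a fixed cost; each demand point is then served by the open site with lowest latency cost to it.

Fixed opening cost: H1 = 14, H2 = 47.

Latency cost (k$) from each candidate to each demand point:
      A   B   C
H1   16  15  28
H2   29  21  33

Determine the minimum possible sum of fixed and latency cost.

Open {H1}: assign each demand point to its cheapest open site.
  A→H1 16, B→H1 15, C→H1 28
  latency cost 59, fixed 14 → total 73.
Compare {H1, H2}: latency cost 59 + fixed 61 = 120.
Compare {H2}: latency cost 83 + fixed 47 = 130.

73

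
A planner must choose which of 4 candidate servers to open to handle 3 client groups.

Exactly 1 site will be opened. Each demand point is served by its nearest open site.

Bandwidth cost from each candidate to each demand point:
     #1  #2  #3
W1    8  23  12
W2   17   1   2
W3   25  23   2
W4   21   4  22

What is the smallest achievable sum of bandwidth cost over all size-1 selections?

20

Open {W2}.
  #1→W2 17, #2→W2 1, #3→W2 2  ⇒ total 20.
Compare {W1}: total 43.
Compare {W4}: total 47.
No size-1 selection does better; minimum is 20.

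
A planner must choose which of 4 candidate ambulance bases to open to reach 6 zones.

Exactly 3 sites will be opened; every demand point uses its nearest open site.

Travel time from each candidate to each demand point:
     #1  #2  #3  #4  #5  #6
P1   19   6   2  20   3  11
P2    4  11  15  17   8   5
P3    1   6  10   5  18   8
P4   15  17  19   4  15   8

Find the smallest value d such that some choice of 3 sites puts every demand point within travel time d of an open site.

Open {P1, P2, P3}.
  Farthest demand point is #2 at travel time 6 (to P1); all others are ≤ 6.
With {P1, P2, P4} the worst case is 6.
With {P1, P3, P4} the worst case is 8.
No size-3 selection achieves below 6.

6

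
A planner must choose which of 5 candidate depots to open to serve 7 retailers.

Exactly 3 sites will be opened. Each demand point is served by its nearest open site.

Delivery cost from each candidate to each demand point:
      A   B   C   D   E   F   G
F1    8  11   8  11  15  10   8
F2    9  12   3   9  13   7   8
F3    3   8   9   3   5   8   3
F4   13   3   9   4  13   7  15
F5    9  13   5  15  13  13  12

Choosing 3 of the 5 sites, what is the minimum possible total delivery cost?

Open {F2, F3, F4}.
  A→F3 3, B→F4 3, C→F2 3, D→F3 3, E→F3 5, F→F2 7, G→F3 3  ⇒ total 27.
Compare {F3, F4, F5}: total 29.
Compare {F1, F2, F3}: total 32.
No size-3 selection does better; minimum is 27.

27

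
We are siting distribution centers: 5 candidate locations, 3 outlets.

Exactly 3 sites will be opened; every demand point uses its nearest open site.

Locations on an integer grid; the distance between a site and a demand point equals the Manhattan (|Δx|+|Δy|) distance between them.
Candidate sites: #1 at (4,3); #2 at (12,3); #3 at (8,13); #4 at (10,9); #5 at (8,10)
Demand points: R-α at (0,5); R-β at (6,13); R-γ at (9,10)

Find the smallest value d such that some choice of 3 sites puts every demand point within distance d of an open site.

Open {#1, #2, #3}.
  Farthest demand point is R-α at distance 6 (to #1); all others are ≤ 6.
With {#1, #2, #5} the worst case is 6.
With {#1, #3, #4} the worst case is 6.
No size-3 selection achieves below 6.

6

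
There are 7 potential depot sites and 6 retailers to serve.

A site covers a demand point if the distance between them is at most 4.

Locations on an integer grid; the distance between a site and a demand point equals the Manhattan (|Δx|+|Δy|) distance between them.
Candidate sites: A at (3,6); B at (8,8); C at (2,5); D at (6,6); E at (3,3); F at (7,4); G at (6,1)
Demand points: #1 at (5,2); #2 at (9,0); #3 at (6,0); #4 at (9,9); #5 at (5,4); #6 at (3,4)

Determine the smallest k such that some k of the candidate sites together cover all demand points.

3

Coverage sets (demand points within 4 of each site):
  A: {#5, #6}
  B: {#4}
  C: {#5, #6}
  D: {#5}
  E: {#1, #5, #6}
  F: {#1, #5, #6}
  G: {#1, #2, #3, #5}
No 2 sites suffice: every size-2 union leaves at least one demand point uncovered.
But {A, B, G} covers everything, so the minimum is 3.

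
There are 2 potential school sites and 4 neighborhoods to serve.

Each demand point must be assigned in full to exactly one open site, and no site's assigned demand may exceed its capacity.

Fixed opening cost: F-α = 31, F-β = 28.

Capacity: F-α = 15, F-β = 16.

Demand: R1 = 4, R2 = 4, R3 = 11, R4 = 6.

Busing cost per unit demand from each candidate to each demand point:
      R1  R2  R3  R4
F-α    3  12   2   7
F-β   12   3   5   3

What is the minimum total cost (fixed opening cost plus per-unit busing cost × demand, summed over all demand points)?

123

Open {F-α, F-β}; cheapest assignment that respects the capacities:
  F-α (cap 15, load 15): R1, R3 — cost 4×3 + 11×2 = 34
  F-β (cap 16, load 10): R2, R4 — cost 4×3 + 6×3 = 30
  Shipping 64, fixed 59 → total 123.
  Any other capacity-feasible assignment to {F-α, F-β} ships for at least 64.
Total demand is 25 and no other set of sites has combined capacity ≥ 25, so {F-α, F-β} is the only feasible choice of open sites. Minimum: 123.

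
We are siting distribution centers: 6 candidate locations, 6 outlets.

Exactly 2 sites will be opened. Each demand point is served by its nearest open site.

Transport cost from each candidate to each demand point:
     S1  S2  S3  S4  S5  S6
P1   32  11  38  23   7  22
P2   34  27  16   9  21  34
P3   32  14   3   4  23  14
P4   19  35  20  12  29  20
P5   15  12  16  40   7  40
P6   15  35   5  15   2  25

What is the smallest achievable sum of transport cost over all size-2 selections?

52

Open {P3, P6}.
  S1→P6 15, S2→P3 14, S3→P3 3, S4→P3 4, S5→P6 2, S6→P3 14  ⇒ total 52.
Compare {P3, P5}: total 55.
Compare {P1, P6}: total 70.
No size-2 selection does better; minimum is 52.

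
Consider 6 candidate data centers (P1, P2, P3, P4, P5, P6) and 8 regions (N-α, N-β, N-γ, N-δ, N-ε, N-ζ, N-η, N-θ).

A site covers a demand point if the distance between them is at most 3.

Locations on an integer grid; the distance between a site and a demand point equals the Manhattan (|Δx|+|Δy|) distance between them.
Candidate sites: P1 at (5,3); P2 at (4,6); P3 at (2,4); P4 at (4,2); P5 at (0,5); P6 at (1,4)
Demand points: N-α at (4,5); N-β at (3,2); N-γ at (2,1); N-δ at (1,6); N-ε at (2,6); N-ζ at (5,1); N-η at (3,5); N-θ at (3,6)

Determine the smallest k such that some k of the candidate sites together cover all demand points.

2

Coverage sets (demand points within 3 of each site):
  P1: {N-α, N-β, N-ζ}
  P2: {N-α, N-δ, N-ε, N-η, N-θ}
  P3: {N-α, N-β, N-γ, N-δ, N-ε, N-η, N-θ}
  P4: {N-α, N-β, N-γ, N-ζ}
  P5: {N-δ, N-ε, N-η}
  P6: {N-δ, N-ε, N-η}
No single site covers all 8 demand points.
But {P1, P3} covers everything, so the minimum is 2.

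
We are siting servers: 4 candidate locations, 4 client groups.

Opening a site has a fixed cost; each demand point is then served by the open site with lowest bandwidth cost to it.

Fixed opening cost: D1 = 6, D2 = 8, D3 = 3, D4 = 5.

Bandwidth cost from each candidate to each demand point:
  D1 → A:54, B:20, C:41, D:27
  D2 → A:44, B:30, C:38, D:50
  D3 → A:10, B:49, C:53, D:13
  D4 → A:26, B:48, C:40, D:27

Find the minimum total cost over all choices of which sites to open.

93

Open {D1, D3}: assign each demand point to its cheapest open site.
  A→D3 10, B→D1 20, C→D1 41, D→D3 13
  bandwidth cost 84, fixed 9 → total 93.
Compare {D1, D3, D4}: bandwidth cost 83 + fixed 14 = 97.
Compare {D1, D2, D3}: bandwidth cost 81 + fixed 17 = 98.
Compare {D2, D3}: bandwidth cost 91 + fixed 11 = 102.
All other subsets cost ≥ 97. Minimum total cost: 93.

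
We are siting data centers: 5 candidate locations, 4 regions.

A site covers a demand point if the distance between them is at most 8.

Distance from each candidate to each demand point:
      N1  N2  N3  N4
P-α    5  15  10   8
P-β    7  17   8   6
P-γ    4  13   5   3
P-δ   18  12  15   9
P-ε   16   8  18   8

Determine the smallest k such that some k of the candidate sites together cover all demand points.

Coverage sets (demand points within 8 of each site):
  P-α: {N1, N4}
  P-β: {N1, N3, N4}
  P-γ: {N1, N3, N4}
  P-δ: {}
  P-ε: {N2, N4}
No single site covers all 4 demand points.
But {P-β, P-ε} covers everything, so the minimum is 2.

2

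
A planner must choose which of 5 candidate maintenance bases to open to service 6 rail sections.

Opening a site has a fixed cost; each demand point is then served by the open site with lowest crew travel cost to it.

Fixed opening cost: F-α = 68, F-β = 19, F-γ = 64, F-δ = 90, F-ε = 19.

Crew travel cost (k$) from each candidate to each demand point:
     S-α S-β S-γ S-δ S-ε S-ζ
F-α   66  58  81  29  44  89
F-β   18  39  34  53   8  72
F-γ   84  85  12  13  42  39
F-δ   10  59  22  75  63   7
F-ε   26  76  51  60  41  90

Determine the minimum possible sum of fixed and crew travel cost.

212

Open {F-β, F-γ}: assign each demand point to its cheapest open site.
  S-α→F-β 18, S-β→F-β 39, S-γ→F-γ 12, S-δ→F-γ 13, S-ε→F-β 8, S-ζ→F-γ 39
  crew travel cost 129, fixed 83 → total 212.
Compare {F-β, F-γ, F-ε}: crew travel cost 129 + fixed 102 = 231.
Compare {F-β}: crew travel cost 224 + fixed 19 = 243.
Compare {F-β, F-δ}: crew travel cost 139 + fixed 109 = 248.
All other subsets cost ≥ 231. Minimum total cost: 212.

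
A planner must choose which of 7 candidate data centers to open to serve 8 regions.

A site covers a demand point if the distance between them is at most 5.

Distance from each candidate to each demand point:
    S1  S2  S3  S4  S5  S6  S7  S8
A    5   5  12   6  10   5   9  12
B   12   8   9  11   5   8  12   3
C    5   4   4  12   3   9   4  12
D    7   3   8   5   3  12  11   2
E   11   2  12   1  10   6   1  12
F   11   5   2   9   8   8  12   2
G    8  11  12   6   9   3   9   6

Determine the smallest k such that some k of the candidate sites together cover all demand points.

3

Coverage sets (demand points within 5 of each site):
  A: {S1, S2, S6}
  B: {S5, S8}
  C: {S1, S2, S3, S5, S7}
  D: {S2, S4, S5, S8}
  E: {S2, S4, S7}
  F: {S2, S3, S8}
  G: {S6}
No 2 sites suffice: every size-2 union leaves at least one demand point uncovered.
But {A, C, D} covers everything, so the minimum is 3.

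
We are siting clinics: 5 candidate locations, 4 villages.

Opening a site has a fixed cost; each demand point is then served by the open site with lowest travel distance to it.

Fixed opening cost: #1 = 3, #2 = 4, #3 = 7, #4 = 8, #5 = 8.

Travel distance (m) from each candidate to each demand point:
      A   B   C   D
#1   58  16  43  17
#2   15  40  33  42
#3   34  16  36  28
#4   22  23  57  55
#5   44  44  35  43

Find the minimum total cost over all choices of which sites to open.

88

Open {#1, #2}: assign each demand point to its cheapest open site.
  A→#2 15, B→#1 16, C→#2 33, D→#1 17
  travel distance 81, fixed 7 → total 88.
Compare {#1, #2, #3}: travel distance 81 + fixed 14 = 95.
Compare {#1, #2, #4}: travel distance 81 + fixed 15 = 96.
Compare {#1, #2, #5}: travel distance 81 + fixed 15 = 96.
All other subsets cost ≥ 95. Minimum total cost: 88.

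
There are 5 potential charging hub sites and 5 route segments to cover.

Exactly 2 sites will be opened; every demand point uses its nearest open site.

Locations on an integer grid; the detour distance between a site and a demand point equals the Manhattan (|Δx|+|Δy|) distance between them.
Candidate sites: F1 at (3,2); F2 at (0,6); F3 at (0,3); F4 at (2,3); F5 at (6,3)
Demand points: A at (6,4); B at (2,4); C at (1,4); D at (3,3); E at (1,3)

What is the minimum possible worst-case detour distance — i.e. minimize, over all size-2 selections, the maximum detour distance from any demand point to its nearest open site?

2

Open {F4, F5}.
  Farthest demand point is C at detour distance 2 (to F4); all others are ≤ 2.
With {F3, F5} the worst case is 3.
With {F1, F5} the worst case is 4.
No size-2 selection achieves below 2.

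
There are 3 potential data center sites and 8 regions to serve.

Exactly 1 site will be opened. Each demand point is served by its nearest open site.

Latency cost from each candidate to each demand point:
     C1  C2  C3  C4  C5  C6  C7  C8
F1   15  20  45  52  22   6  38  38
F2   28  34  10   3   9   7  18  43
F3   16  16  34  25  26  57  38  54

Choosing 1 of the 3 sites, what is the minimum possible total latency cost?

Open {F2}.
  C1→F2 28, C2→F2 34, C3→F2 10, C4→F2 3, C5→F2 9, C6→F2 7, C7→F2 18, C8→F2 43  ⇒ total 152.
Compare {F1}: total 236.
Compare {F3}: total 266.

152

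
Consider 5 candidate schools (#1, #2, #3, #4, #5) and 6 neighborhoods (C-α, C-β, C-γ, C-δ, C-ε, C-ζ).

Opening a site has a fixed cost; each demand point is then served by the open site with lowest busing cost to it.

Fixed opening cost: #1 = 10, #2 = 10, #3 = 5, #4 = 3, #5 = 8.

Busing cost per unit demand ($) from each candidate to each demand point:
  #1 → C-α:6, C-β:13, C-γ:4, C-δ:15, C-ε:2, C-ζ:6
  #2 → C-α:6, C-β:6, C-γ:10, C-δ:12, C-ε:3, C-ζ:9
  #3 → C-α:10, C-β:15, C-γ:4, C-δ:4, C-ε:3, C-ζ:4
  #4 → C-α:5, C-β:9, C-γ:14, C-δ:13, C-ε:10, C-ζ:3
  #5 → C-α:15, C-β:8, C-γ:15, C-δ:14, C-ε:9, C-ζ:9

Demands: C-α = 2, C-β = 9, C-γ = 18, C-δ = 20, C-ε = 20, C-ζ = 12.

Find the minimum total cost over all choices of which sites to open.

320

Open {#1, #2, #3, #4}: assign each demand point to its cheapest open site.
  C-α→#4 2×5=10, C-β→#2 9×6=54, C-γ→#1 18×4=72, C-δ→#3 20×4=80, C-ε→#1 20×2=40, C-ζ→#4 12×3=36
  busing cost 292, fixed 28 → total 320.
Compare {#1, #2, #3, #4, #5}: busing cost 292 + fixed 36 = 328.
Compare {#2, #3, #4}: busing cost 312 + fixed 18 = 330.
Compare {#1, #2, #3}: busing cost 306 + fixed 25 = 331.
All other subsets cost ≥ 328. Minimum total cost: 320.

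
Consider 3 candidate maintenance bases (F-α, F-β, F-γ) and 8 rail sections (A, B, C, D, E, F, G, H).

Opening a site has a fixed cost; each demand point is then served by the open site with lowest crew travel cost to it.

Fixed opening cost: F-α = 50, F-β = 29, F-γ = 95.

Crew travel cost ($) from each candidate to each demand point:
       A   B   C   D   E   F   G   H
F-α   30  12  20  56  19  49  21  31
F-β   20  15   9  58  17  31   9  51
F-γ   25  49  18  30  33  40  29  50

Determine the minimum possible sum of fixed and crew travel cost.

Open {F-β}: assign each demand point to its cheapest open site.
  A→F-β 20, B→F-β 15, C→F-β 9, D→F-β 58, E→F-β 17, F→F-β 31, G→F-β 9, H→F-β 51
  crew travel cost 210, fixed 29 → total 239.
Compare {F-α, F-β}: crew travel cost 185 + fixed 79 = 264.
Compare {F-α}: crew travel cost 238 + fixed 50 = 288.
Compare {F-β, F-γ}: crew travel cost 181 + fixed 124 = 305.
All other subsets cost ≥ 264. Minimum total cost: 239.

239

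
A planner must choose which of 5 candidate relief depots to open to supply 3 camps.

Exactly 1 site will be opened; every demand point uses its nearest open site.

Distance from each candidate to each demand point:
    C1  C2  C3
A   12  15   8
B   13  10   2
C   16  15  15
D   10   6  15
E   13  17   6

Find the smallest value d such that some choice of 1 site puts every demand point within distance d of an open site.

13

Open {B}.
  Farthest demand point is C1 at distance 13 (to B); all others are ≤ 13.
With {A} the worst case is 15.
With {D} the worst case is 15.
No size-1 selection achieves below 13.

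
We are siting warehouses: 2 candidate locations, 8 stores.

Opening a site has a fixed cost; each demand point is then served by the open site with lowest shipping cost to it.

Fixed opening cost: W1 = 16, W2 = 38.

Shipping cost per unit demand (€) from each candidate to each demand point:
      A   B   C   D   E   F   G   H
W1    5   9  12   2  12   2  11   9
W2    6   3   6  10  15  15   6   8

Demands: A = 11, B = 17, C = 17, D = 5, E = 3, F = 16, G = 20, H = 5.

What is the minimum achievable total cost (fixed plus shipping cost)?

Open {W1, W2}: assign each demand point to its cheapest open site.
  A→W1 11×5=55, B→W2 17×3=51, C→W2 17×6=102, D→W1 5×2=10, E→W1 3×12=36, F→W1 16×2=32, G→W2 20×6=120, H→W2 5×8=40
  shipping cost 446, fixed 54 → total 500.
Compare {W2}: shipping cost 714 + fixed 38 = 752.
Compare {W1}: shipping cost 755 + fixed 16 = 771.

500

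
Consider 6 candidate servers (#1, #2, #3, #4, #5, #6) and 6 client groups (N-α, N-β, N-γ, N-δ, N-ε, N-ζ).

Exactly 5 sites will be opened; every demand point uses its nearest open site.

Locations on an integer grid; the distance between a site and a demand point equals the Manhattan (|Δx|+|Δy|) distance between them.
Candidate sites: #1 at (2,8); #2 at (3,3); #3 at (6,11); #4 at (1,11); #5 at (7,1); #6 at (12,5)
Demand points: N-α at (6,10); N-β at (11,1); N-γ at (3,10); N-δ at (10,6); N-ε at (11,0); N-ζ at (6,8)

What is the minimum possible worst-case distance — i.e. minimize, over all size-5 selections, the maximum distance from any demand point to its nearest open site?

Open {#1, #2, #3, #5, #6}.
  Farthest demand point is N-ε at distance 5 (to #5); all others are ≤ 5.
With {#1, #3, #4, #5, #6} the worst case is 5.
With {#2, #3, #4, #5, #6} the worst case is 5.
No size-5 selection achieves below 5.

5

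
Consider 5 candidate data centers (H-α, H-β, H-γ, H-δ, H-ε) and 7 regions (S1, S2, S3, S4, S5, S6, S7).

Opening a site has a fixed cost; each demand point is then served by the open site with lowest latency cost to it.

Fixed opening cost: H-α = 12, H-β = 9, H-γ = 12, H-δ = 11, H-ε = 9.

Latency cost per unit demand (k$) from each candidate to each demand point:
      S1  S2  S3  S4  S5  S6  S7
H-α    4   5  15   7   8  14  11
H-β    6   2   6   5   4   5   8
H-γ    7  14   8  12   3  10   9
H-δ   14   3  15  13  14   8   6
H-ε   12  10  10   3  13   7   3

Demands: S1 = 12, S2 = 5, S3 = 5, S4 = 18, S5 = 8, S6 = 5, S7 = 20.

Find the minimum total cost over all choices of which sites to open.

289

Open {H-α, H-β, H-ε}: assign each demand point to its cheapest open site.
  S1→H-α 12×4=48, S2→H-β 5×2=10, S3→H-β 5×6=30, S4→H-ε 18×3=54, S5→H-β 8×4=32, S6→H-β 5×5=25, S7→H-ε 20×3=60
  latency cost 259, fixed 30 → total 289.
Compare {H-α, H-β, H-γ, H-ε}: latency cost 251 + fixed 42 = 293.
Compare {H-α, H-β, H-δ, H-ε}: latency cost 259 + fixed 41 = 300.
Compare {H-β, H-ε}: latency cost 283 + fixed 18 = 301.
All other subsets cost ≥ 293. Minimum total cost: 289.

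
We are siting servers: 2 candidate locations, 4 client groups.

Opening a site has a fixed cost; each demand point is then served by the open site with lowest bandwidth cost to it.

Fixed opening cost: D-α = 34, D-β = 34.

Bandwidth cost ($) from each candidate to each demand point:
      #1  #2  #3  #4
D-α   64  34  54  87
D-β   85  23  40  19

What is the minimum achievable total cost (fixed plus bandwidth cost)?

201

Open {D-β}: assign each demand point to its cheapest open site.
  #1→D-β 85, #2→D-β 23, #3→D-β 40, #4→D-β 19
  bandwidth cost 167, fixed 34 → total 201.
Compare {D-α, D-β}: bandwidth cost 146 + fixed 68 = 214.
Compare {D-α}: bandwidth cost 239 + fixed 34 = 273.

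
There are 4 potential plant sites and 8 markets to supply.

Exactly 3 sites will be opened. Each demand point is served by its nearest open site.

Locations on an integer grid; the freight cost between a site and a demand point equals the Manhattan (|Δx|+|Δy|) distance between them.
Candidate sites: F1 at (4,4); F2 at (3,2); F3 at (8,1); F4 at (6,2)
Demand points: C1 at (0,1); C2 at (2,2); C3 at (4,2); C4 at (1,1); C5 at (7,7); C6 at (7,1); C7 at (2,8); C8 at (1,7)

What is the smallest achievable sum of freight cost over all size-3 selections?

Open {F1, F2, F3}.
  C1→F2 4, C2→F2 1, C3→F2 1, C4→F2 3, C5→F1 6, C6→F3 1, C7→F1 6, C8→F1 6  ⇒ total 28.
Compare {F1, F2, F4}: total 29.
Compare {F2, F3, F4}: total 30.
No size-3 selection does better; minimum is 28.

28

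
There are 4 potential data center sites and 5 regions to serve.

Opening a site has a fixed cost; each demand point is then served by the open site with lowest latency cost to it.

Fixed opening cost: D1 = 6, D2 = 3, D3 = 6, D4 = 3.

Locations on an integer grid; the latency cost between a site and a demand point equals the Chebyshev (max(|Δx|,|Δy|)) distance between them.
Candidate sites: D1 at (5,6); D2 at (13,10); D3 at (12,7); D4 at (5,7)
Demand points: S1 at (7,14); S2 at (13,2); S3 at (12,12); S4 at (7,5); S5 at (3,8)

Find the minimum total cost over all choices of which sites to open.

Open {D2, D4}: assign each demand point to its cheapest open site.
  S1→D2 6, S2→D2 8, S3→D2 2, S4→D4 2, S5→D4 2
  latency cost 20, fixed 6 → total 26.
Compare {D4}: latency cost 26 + fixed 3 = 29.
Compare {D1, D2}: latency cost 20 + fixed 9 = 29.
Compare {D2, D3, D4}: latency cost 17 + fixed 12 = 29.
All other subsets cost ≥ 29. Minimum total cost: 26.

26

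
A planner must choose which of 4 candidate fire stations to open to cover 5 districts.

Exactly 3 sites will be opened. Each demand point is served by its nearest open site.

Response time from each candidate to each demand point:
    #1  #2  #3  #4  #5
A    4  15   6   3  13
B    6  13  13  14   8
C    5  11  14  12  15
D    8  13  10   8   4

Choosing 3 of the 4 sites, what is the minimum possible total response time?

28

Open {A, C, D}.
  #1→A 4, #2→C 11, #3→A 6, #4→A 3, #5→D 4  ⇒ total 28.
Compare {A, B, D}: total 30.
Compare {A, B, C}: total 32.
No size-3 selection does better; minimum is 28.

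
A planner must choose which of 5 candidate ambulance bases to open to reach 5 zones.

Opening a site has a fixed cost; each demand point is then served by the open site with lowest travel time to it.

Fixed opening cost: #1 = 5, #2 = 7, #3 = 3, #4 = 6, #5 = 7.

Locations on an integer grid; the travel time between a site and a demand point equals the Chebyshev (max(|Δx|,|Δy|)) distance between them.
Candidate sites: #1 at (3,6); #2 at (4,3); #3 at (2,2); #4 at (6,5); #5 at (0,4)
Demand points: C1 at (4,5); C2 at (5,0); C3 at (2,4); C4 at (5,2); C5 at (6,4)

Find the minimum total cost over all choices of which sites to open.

17

Open {#2}: assign each demand point to its cheapest open site.
  C1→#2 2, C2→#2 3, C3→#2 2, C4→#2 1, C5→#2 2
  travel time 10, fixed 7 → total 17.
Compare {#3}: travel time 15 + fixed 3 = 18.
Compare {#1, #3}: travel time 12 + fixed 8 = 20.
Compare {#2, #3}: travel time 10 + fixed 10 = 20.
All other subsets cost ≥ 18. Minimum total cost: 17.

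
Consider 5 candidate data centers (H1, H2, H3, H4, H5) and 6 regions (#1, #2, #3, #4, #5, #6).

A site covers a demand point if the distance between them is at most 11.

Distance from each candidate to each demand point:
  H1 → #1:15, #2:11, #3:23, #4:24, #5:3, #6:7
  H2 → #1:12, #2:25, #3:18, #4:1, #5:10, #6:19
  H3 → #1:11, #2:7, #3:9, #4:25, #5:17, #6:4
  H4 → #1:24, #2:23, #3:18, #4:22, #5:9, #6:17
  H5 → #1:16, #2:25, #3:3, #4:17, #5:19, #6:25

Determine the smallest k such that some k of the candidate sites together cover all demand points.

2

Coverage sets (demand points within 11 of each site):
  H1: {#2, #5, #6}
  H2: {#4, #5}
  H3: {#1, #2, #3, #6}
  H4: {#5}
  H5: {#3}
No single site covers all 6 demand points.
But {H2, H3} covers everything, so the minimum is 2.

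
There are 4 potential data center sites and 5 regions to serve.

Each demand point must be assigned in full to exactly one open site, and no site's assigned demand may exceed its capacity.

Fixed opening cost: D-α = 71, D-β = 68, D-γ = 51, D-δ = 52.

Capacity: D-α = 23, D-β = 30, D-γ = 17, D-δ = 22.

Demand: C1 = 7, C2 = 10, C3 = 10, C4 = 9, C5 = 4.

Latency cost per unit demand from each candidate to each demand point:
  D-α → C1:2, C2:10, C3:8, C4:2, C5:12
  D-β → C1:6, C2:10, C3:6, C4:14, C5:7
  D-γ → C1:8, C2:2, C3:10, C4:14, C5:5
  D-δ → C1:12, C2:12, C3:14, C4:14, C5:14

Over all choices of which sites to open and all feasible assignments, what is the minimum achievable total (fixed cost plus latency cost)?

Open {D-α, D-β, D-γ}; cheapest assignment that respects the capacities:
  D-α (cap 23, load 16): C1, C4 — cost 7×2 + 9×2 = 32
  D-β (cap 30, load 10): C3 — cost 10×6 = 60
  D-γ (cap 17, load 14): C2, C5 — cost 10×2 + 4×5 = 40
  Shipping 132, fixed 190 → total 322.
  Any other capacity-feasible assignment to {D-α, D-β, D-γ} ships for at least 132.
Compare {D-α, D-γ}: its best feasible assignment gives total 344.
Compare {D-α, D-β}: its best feasible assignment gives total 359.
Every other set of open sites that can feasibly serve all demand totals ≥ 344 even under its best assignment. Minimum: 322.

322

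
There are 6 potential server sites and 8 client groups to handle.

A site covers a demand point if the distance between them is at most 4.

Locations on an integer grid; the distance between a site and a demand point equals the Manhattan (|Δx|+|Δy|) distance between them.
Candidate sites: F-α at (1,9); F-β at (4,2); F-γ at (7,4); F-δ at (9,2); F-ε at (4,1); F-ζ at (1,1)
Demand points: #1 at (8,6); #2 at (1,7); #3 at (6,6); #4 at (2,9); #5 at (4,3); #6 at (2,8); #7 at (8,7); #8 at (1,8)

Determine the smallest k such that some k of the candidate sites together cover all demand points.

2

Coverage sets (demand points within 4 of each site):
  F-α: {#2, #4, #6, #8}
  F-β: {#5}
  F-γ: {#1, #3, #5, #7}
  F-δ: {}
  F-ε: {#5}
  F-ζ: {}
No single site covers all 8 demand points.
But {F-α, F-γ} covers everything, so the minimum is 2.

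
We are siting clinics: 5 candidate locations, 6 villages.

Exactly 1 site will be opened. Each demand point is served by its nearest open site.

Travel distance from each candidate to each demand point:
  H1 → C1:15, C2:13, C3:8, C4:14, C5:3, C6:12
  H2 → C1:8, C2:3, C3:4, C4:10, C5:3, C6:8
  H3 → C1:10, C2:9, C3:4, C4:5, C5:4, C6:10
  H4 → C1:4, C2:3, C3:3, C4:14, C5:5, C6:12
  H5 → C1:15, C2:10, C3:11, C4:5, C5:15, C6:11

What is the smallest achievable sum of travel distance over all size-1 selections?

36

Open {H2}.
  C1→H2 8, C2→H2 3, C3→H2 4, C4→H2 10, C5→H2 3, C6→H2 8  ⇒ total 36.
Compare {H4}: total 41.
Compare {H3}: total 42.
No size-1 selection does better; minimum is 36.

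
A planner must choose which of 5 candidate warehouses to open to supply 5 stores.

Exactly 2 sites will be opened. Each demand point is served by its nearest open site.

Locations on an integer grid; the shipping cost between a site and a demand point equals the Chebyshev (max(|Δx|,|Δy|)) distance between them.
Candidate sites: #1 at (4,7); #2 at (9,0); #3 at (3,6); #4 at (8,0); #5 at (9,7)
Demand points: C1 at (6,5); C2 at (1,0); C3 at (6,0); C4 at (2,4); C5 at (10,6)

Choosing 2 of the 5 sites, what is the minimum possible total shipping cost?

Open {#3, #5}.
  C1→#3 3, C2→#3 6, C3→#3 6, C4→#3 2, C5→#5 1  ⇒ total 18.
Compare {#3, #4}: total 19.
Compare {#4, #5}: total 19.
No size-2 selection does better; minimum is 18.

18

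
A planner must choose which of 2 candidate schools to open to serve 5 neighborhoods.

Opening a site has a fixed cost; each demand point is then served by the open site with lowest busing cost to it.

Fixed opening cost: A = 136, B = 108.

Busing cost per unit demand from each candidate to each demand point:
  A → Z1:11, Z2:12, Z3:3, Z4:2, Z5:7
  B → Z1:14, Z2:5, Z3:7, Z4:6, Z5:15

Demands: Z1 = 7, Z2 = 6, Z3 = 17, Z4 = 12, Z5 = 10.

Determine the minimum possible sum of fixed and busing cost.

430

Open {A}: assign each demand point to its cheapest open site.
  Z1→A 7×11=77, Z2→A 6×12=72, Z3→A 17×3=51, Z4→A 12×2=24, Z5→A 10×7=70
  busing cost 294, fixed 136 → total 430.
Compare {A, B}: busing cost 252 + fixed 244 = 496.
Compare {B}: busing cost 469 + fixed 108 = 577.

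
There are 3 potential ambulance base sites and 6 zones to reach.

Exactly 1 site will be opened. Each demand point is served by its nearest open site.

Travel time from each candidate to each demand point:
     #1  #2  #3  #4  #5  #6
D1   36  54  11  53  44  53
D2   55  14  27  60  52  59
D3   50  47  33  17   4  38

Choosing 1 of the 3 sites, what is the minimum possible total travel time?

189

Open {D3}.
  #1→D3 50, #2→D3 47, #3→D3 33, #4→D3 17, #5→D3 4, #6→D3 38  ⇒ total 189.
Compare {D1}: total 251.
Compare {D2}: total 267.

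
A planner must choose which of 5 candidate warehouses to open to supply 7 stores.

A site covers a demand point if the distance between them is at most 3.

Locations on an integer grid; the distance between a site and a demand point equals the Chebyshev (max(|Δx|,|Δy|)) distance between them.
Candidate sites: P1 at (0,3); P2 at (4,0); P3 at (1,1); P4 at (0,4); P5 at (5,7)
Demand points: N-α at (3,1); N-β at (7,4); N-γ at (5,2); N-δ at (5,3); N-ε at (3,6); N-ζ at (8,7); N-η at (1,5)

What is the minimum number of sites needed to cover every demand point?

Coverage sets (demand points within 3 of each site):
  P1: {N-α, N-ε, N-η}
  P2: {N-α, N-γ, N-δ}
  P3: {N-α}
  P4: {N-α, N-ε, N-η}
  P5: {N-β, N-ε, N-ζ}
No 2 sites suffice: every size-2 union leaves at least one demand point uncovered.
But {P1, P2, P5} covers everything, so the minimum is 3.

3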